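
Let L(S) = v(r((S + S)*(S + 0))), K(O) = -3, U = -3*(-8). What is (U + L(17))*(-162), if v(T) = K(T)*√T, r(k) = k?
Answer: -3888 + 8262*√2 ≈ 7796.2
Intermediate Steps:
U = 24
v(T) = -3*√T
L(S) = -3*√2*√(S²) (L(S) = -3*√((S + 0)*(S + S)) = -3*√(2*S²) = -3*√2*√(S²))
(U + L(17))*(-162) = (24 - 3*√2*√(17²))*(-162) = (24 - 3*√2*√289)*(-162) = (24 - 3*√2*17)*(-162) = (24 - 51*√2)*(-162) = -3888 + 8262*√2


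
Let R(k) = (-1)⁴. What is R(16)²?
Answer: 1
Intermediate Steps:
R(k) = 1
R(16)² = 1² = 1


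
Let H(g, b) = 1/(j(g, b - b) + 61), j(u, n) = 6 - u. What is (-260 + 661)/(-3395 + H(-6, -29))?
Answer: -29273/247834 ≈ -0.11812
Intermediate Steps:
H(g, b) = 1/(67 - g) (H(g, b) = 1/((6 - g) + 61) = 1/(67 - g))
(-260 + 661)/(-3395 + H(-6, -29)) = (-260 + 661)/(-3395 - 1/(-67 - 6)) = 401/(-3395 - 1/(-73)) = 401/(-3395 - 1*(-1/73)) = 401/(-3395 + 1/73) = 401/(-247834/73) = 401*(-73/247834) = -29273/247834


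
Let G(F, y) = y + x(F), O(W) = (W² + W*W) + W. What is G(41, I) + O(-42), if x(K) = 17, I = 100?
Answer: 3603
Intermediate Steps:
O(W) = W + 2*W² (O(W) = (W² + W²) + W = 2*W² + W = W + 2*W²)
G(F, y) = 17 + y (G(F, y) = y + 17 = 17 + y)
G(41, I) + O(-42) = (17 + 100) - 42*(1 + 2*(-42)) = 117 - 42*(1 - 84) = 117 - 42*(-83) = 117 + 3486 = 3603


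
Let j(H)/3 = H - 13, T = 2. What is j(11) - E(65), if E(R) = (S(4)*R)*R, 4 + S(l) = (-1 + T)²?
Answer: 12669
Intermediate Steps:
j(H) = -39 + 3*H (j(H) = 3*(H - 13) = 3*(-13 + H) = -39 + 3*H)
S(l) = -3 (S(l) = -4 + (-1 + 2)² = -4 + 1² = -4 + 1 = -3)
E(R) = -3*R² (E(R) = (-3*R)*R = -3*R²)
j(11) - E(65) = (-39 + 3*11) - (-3)*65² = (-39 + 33) - (-3)*4225 = -6 - 1*(-12675) = -6 + 12675 = 12669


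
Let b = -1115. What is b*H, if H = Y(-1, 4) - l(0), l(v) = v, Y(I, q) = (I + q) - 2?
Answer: -1115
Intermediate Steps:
Y(I, q) = -2 + I + q
H = 1 (H = (-2 - 1 + 4) - 1*0 = 1 + 0 = 1)
b*H = -1115*1 = -1115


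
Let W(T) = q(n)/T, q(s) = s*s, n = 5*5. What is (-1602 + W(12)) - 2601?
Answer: -49811/12 ≈ -4150.9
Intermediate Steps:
n = 25
q(s) = s**2
W(T) = 625/T (W(T) = 25**2/T = 625/T)
(-1602 + W(12)) - 2601 = (-1602 + 625/12) - 2601 = -18599/12 - 2601 = -49811/12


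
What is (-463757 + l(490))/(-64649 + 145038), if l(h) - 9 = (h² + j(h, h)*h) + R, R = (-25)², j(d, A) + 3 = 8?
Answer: -220573/80389 ≈ -2.7438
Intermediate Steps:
j(d, A) = 5 (j(d, A) = -3 + 8 = 5)
R = 625
l(h) = 634 + h² + 5*h (l(h) = 9 + ((h² + 5*h) + 625) = 9 + (625 + h² + 5*h) = 634 + h² + 5*h)
(-463757 + l(490))/(-64649 + 145038) = (-463757 + (634 + 490² + 5*490))/(-64649 + 145038) = (-463757 + (634 + 240100 + 2450))/80389 = (-463757 + 243184)*(1/80389) = -220573*1/80389 = -220573/80389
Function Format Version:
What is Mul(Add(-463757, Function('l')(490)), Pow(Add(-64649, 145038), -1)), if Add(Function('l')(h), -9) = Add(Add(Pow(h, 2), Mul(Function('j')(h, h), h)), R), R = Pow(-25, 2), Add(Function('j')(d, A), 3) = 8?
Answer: Rational(-220573, 80389) ≈ -2.7438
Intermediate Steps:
Function('j')(d, A) = 5 (Function('j')(d, A) = Add(-3, 8) = 5)
R = 625
Function('l')(h) = Add(634, Pow(h, 2), Mul(5, h)) (Function('l')(h) = Add(9, Add(Add(Pow(h, 2), Mul(5, h)), 625)) = Add(9, Add(625, Pow(h, 2), Mul(5, h))) = Add(634, Pow(h, 2), Mul(5, h)))
Mul(Add(-463757, Function('l')(490)), Pow(Add(-64649, 145038), -1)) = Mul(Add(-463757, Add(634, Pow(490, 2), Mul(5, 490))), Pow(Add(-64649, 145038), -1)) = Mul(Add(-463757, Add(634, 240100, 2450)), Pow(80389, -1)) = Mul(Add(-463757, 243184), Rational(1, 80389)) = Mul(-220573, Rational(1, 80389)) = Rational(-220573, 80389)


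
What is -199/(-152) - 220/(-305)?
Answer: 18827/9272 ≈ 2.0305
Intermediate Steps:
-199/(-152) - 220/(-305) = -199*(-1/152) - 220*(-1/305) = 199/152 + 44/61 = 18827/9272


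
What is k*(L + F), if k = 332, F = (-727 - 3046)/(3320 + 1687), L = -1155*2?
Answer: -3841221076/5007 ≈ -7.6717e+5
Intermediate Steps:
L = -2310
F = -3773/5007 ≈ -0.75354
k*(L + F) = 332*(-2310 - 3773/5007) = 332*(-11569943/5007) = -3841221076/5007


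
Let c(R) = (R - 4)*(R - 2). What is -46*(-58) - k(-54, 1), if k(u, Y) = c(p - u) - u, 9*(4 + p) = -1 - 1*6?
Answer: 38759/81 ≈ 478.51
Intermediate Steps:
p = -43/9 (p = -4 + (-1 - 1*6)/9 = -4 + (-1 - 6)/9 = -4 + (⅑)*(-7) = -4 - 7/9 = -43/9 ≈ -4.7778)
c(R) = (-4 + R)*(-2 + R)
k(u, Y) = 110/3 + (-43/9 - u)² + 5*u (k(u, Y) = (8 + (-43/9 - u)² - 6*(-43/9 - u)) - u = (8 + (-43/9 - u)² + (86/3 + 6*u)) - u = (110/3 + (-43/9 - u)² + 6*u) - u = 110/3 + (-43/9 - u)² + 5*u)
-46*(-58) - k(-54, 1) = -46*(-58) - (4819/81 + (-54)² + (131/9)*(-54)) = 2668 - (4819/81 + 2916 - 786) = 2668 - 1*177349/81 = 2668 - 177349/81 = 38759/81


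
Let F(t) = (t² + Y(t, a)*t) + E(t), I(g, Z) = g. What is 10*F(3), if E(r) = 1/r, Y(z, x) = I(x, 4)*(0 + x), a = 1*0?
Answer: 280/3 ≈ 93.333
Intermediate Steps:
a = 0
Y(z, x) = x² (Y(z, x) = x*(0 + x) = x*x = x²)
F(t) = 1/t + t² (F(t) = (t² + 0²*t) + 1/t = (t² + 0*t) + 1/t = (t² + 0) + 1/t = t² + 1/t = 1/t + t²)
10*F(3) = 10*((1 + 3³)/3) = 10*((1 + 27)/3) = 10*((⅓)*28) = 10*(28/3) = 280/3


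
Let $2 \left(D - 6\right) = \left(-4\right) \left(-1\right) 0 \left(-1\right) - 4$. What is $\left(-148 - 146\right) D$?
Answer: $-1176$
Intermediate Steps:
$D = 4$ ($D = 6 + \frac{\left(-4\right) \left(-1\right) 0 \left(-1\right) - 4}{2} = 6 + \frac{4 \cdot 0 \left(-1\right) - 4}{2} = 6 + \frac{0 \left(-1\right) - 4}{2} = 6 + \frac{0 - 4}{2} = 6 + \frac{1}{2} \left(-4\right) = 6 - 2 = 4$)
$\left(-148 - 146\right) D = \left(-148 - 146\right) 4 = \left(-294\right) 4 = -1176$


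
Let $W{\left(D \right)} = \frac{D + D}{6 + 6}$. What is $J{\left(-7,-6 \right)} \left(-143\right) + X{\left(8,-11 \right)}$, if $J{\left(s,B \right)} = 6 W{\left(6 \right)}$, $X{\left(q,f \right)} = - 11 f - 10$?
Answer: $-747$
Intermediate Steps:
$X{\left(q,f \right)} = -10 - 11 f$
$W{\left(D \right)} = \frac{D}{6}$ ($W{\left(D \right)} = \frac{2 D}{12} = 2 D \frac{1}{12} = \frac{D}{6}$)
$J{\left(s,B \right)} = 6$ ($J{\left(s,B \right)} = 6 \cdot \frac{1}{6} \cdot 6 = 6 \cdot 1 = 6$)
$J{\left(-7,-6 \right)} \left(-143\right) + X{\left(8,-11 \right)} = 6 \left(-143\right) - -111 = -858 + \left(-10 + 121\right) = -858 + 111 = -747$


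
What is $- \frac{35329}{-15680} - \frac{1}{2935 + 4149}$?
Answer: $\frac{1276811}{566720} \approx 2.253$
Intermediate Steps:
$- \frac{35329}{-15680} - \frac{1}{2935 + 4149} = \left(-35329\right) \left(- \frac{1}{15680}\right) - \frac{1}{7084} = \frac{721}{320} - \frac{1}{7084} = \frac{1276811}{566720}$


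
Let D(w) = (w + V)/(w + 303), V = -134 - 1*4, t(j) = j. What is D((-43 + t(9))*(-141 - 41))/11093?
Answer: 6050/72004663 ≈ 8.4022e-5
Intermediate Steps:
V = -138 (V = -134 - 4 = -138)
D(w) = (-138 + w)/(303 + w) (D(w) = (w - 138)/(w + 303) = (-138 + w)/(303 + w))
D((-43 + t(9))*(-141 - 41))/11093 = ((-138 + (-43 + 9)*(-141 - 41))/(303 + (-43 + 9)*(-141 - 41)))/11093 = ((-138 - 34*(-182))/(303 - 34*(-182)))*(1/11093) = ((-138 + 6188)/(303 + 6188))*(1/11093) = (6050/6491)*(1/11093) = 6050/72004663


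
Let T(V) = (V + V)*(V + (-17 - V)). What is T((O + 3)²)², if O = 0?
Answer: 93636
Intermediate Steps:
T(V) = -34*V (T(V) = (2*V)*(-17) = -34*V)
T((O + 3)²)² = (-34*(0 + 3)²)² = (-34*3²)² = (-34*9)² = (-306)² = 93636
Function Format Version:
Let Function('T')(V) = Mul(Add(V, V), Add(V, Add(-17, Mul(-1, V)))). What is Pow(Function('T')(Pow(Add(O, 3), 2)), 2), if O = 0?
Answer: 93636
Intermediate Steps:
Function('T')(V) = Mul(-34, V) (Function('T')(V) = Mul(Mul(2, V), -17) = Mul(-34, V))
Pow(Function('T')(Pow(Add(O, 3), 2)), 2) = Pow(Mul(-34, Pow(Add(0, 3), 2)), 2) = Pow(Mul(-34, Pow(3, 2)), 2) = Pow(Mul(-34, 9), 2) = Pow(-306, 2) = 93636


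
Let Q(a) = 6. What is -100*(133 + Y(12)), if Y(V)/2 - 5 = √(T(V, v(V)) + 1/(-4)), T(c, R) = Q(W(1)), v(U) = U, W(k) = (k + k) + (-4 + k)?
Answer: -14300 - 100*√23 ≈ -14780.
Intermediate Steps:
W(k) = -4 + 3*k (W(k) = 2*k + (-4 + k) = -4 + 3*k)
T(c, R) = 6
Y(V) = 10 + √23 (Y(V) = 10 + 2*√(6 + 1/(-4)) = 10 + 2*√(6 - ¼) = 10 + 2*√(23/4) = 10 + 2*(√23/2) = 10 + √23)
-100*(133 + Y(12)) = -100*(133 + (10 + √23)) = -100*(143 + √23) = -14300 - 100*√23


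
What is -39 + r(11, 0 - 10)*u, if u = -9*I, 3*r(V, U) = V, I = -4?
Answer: 93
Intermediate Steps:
r(V, U) = V/3
u = 36 (u = -9*(-4) = 36)
-39 + r(11, 0 - 10)*u = -39 + ((⅓)*11)*36 = -39 + (11/3)*36 = -39 + 132 = 93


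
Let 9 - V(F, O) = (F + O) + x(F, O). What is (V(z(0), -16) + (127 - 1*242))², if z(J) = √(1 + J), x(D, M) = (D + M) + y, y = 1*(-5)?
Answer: 5041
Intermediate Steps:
y = -5
x(D, M) = -5 + D + M (x(D, M) = (D + M) - 5 = -5 + D + M)
V(F, O) = 14 - 2*F - 2*O (V(F, O) = 9 - ((F + O) + (-5 + F + O)) = 9 - (-5 + 2*F + 2*O) = 9 + (5 - 2*F - 2*O) = 14 - 2*F - 2*O)
(V(z(0), -16) + (127 - 1*242))² = ((14 - 2*√(1 + 0) - 2*(-16)) + (127 - 1*242))² = ((14 - 2*√1 + 32) + (127 - 242))² = ((14 - 2*1 + 32) - 115)² = ((14 - 2 + 32) - 115)² = (44 - 115)² = (-71)² = 5041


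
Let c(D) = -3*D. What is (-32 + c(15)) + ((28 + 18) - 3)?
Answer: -34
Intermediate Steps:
(-32 + c(15)) + ((28 + 18) - 3) = (-32 - 3*15) + ((28 + 18) - 3) = (-32 - 45) + (46 - 3) = -77 + 43 = -34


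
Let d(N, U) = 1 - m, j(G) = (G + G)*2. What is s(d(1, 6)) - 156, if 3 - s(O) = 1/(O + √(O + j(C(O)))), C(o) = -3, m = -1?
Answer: (-153*√10 + 307*I)/(√10 - 2*I) ≈ -153.14 + 0.22588*I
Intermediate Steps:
j(G) = 4*G (j(G) = (2*G)*2 = 4*G)
d(N, U) = 2 (d(N, U) = 1 - 1*(-1) = 1 + 1 = 2)
s(O) = 3 - 1/(O + √(-12 + O)) (s(O) = 3 - 1/(O + √(O + 4*(-3))) = 3 - 1/(O + √(O - 12)) = 3 - 1/(O + √(-12 + O)))
s(d(1, 6)) - 156 = (-1 + 3*2 + 3*√(-12 + 2))/(2 + √(-12 + 2)) - 156 = (-1 + 6 + 3*√(-10))/(2 + √(-10)) - 156 = (-1 + 6 + 3*(I*√10))/(2 + I*√10) - 156 = (-1 + 6 + 3*I*√10)/(2 + I*√10) - 156 = (5 + 3*I*√10)/(2 + I*√10) - 156 = -156 + (5 + 3*I*√10)/(2 + I*√10)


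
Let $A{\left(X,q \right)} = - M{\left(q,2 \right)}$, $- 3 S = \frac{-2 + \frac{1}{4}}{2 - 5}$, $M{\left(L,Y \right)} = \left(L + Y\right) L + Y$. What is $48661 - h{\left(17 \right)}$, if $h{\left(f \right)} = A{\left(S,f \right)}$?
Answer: $48986$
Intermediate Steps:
$M{\left(L,Y \right)} = Y + L \left(L + Y\right)$ ($M{\left(L,Y \right)} = L \left(L + Y\right) + Y = Y + L \left(L + Y\right)$)
$S = - \frac{7}{36}$ ($S = - \frac{\left(-2 + \frac{1}{4}\right) \frac{1}{2 - 5}}{3} = - \frac{\left(-2 + \frac{1}{4}\right) \frac{1}{-3}}{3} = - \frac{\left(- \frac{7}{4}\right) \left(- \frac{1}{3}\right)}{3} = \left(- \frac{1}{3}\right) \frac{7}{12} = - \frac{7}{36} \approx -0.19444$)
$A{\left(X,q \right)} = -2 - q^{2} - 2 q$ ($A{\left(X,q \right)} = - (2 + q^{2} + q 2) = - (2 + q^{2} + 2 q) = -2 - q^{2} - 2 q$)
$h{\left(f \right)} = -2 - f^{2} - 2 f$
$48661 - h{\left(17 \right)} = 48661 - \left(-2 - 17^{2} - 34\right) = 48661 - \left(-2 - 289 - 34\right) = 48661 - -325 = 48661 + 325 = 48986$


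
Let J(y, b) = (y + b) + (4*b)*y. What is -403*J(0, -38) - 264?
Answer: 15050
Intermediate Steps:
J(y, b) = b + y + 4*b*y (J(y, b) = (b + y) + 4*b*y = b + y + 4*b*y)
-403*J(0, -38) - 264 = -403*(-38 + 0 + 4*(-38)*0) - 264 = -403*(-38 + 0 + 0) - 264 = -403*(-38) - 264 = 15314 - 264 = 15050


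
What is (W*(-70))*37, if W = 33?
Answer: -85470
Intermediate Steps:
(W*(-70))*37 = (33*(-70))*37 = -2310*37 = -85470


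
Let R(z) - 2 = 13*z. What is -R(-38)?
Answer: 492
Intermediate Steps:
R(z) = 2 + 13*z
-R(-38) = -(2 + 13*(-38)) = -(2 - 494) = -1*(-492) = 492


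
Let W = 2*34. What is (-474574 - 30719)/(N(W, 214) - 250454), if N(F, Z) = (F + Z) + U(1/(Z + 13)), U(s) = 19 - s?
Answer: 38233837/18928244 ≈ 2.0199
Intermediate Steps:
W = 68
N(F, Z) = 19 + F + Z - 1/(13 + Z) (N(F, Z) = (F + Z) + (19 - 1/(Z + 13)) = (F + Z) + (19 - 1/(13 + Z)) = 19 + F + Z - 1/(13 + Z))
(-474574 - 30719)/(N(W, 214) - 250454) = (-474574 - 30719)/((-1 + (13 + 214)*(19 + 68 + 214))/(13 + 214) - 250454) = -505293/((-1 + 227*301)/227 - 250454) = -505293/((-1 + 68327)/227 - 250454) = -505293/((1/227)*68326 - 250454) = -505293/(68326/227 - 250454) = -505293/(-56784732/227) = -505293*(-227/56784732) = 38233837/18928244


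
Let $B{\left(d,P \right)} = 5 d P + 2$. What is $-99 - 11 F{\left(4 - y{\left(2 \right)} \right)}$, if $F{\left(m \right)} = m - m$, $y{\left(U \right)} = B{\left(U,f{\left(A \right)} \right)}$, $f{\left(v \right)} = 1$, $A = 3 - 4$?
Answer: $-99$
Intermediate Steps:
$A = -1$ ($A = 3 - 4 = -1$)
$B{\left(d,P \right)} = 2 + 5 P d$ ($B{\left(d,P \right)} = 5 P d + 2 = 2 + 5 P d$)
$y{\left(U \right)} = 2 + 5 U$ ($y{\left(U \right)} = 2 + 5 \cdot 1 U = 2 + 5 U$)
$F{\left(m \right)} = 0$
$-99 - 11 F{\left(4 - y{\left(2 \right)} \right)} = -99 - 0 = -99 + 0 = -99$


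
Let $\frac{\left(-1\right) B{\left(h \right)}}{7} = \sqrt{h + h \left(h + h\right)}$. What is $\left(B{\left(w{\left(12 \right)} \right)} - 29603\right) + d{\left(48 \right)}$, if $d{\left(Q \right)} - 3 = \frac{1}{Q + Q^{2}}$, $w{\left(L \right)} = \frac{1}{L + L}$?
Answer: $- \frac{69619199}{2352} - \frac{7 \sqrt{26}}{24} \approx -29602.0$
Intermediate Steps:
$w{\left(L \right)} = \frac{1}{2 L}$
$d{\left(Q \right)} = 3 + \frac{1}{Q + Q^{2}}$
$B{\left(h \right)} = - 7 \sqrt{h + 2 h^{2}}$ ($B{\left(h \right)} = - 7 \sqrt{h + h \left(h + h\right)} = - 7 \sqrt{h + h 2 h} = - 7 \sqrt{h + 2 h^{2}}$)
$\left(B{\left(w{\left(12 \right)} \right)} - 29603\right) + d{\left(48 \right)} = \left(- 7 \sqrt{\frac{1}{2 \cdot 12} \left(1 + 2 \frac{1}{2 \cdot 12}\right)} - 29603\right) + \frac{1 + 3 \cdot 48 + 3 \cdot 48^{2}}{48 \left(1 + 48\right)} = \left(- 7 \sqrt{\frac{1}{2} \cdot \frac{1}{12} \left(1 + 2 \cdot \frac{1}{2} \cdot \frac{1}{12}\right)} - 29603\right) + \frac{1 + 144 + 3 \cdot 2304}{48 \cdot 49} = \left(- 7 \sqrt{\frac{1 + 2 \cdot \frac{1}{24}}{24}} - 29603\right) + \frac{1}{48} \cdot \frac{1}{49} \left(1 + 144 + 6912\right) = \left(- 7 \sqrt{\frac{1 + \frac{1}{12}}{24}} - 29603\right) + \frac{1}{48} \cdot \frac{1}{49} \cdot 7057 = \left(- 7 \sqrt{\frac{1}{24} \cdot \frac{13}{12}} - 29603\right) + \frac{7057}{2352} = \left(- 7 \sqrt{\frac{13}{288}} - 29603\right) + \frac{7057}{2352} = \left(- 7 \frac{\sqrt{26}}{24} - 29603\right) + \frac{7057}{2352} = \left(- \frac{7 \sqrt{26}}{24} - 29603\right) + \frac{7057}{2352} = \left(-29603 - \frac{7 \sqrt{26}}{24}\right) + \frac{7057}{2352} = - \frac{69619199}{2352} - \frac{7 \sqrt{26}}{24}$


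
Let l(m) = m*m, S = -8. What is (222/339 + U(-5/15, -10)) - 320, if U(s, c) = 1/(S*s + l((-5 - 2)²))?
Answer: -260215807/814843 ≈ -319.34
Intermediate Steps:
l(m) = m²
U(s, c) = 1/(2401 - 8*s) (U(s, c) = 1/(-8*s + ((-5 - 2)²)²) = 1/(-8*s + ((-7)²)²) = 1/(-8*s + 49²) = 1/(-8*s + 2401) = 1/(2401 - 8*s))
(222/339 + U(-5/15, -10)) - 320 = (222/339 - 1/(-2401 + 8*(-5/15))) - 320 = (222*(1/339) - 1/(-2401 + 8*(-5*1/15))) - 320 = (74/113 - 1/(-2401 + 8*(-⅓))) - 320 = (74/113 - 1/(-2401 - 8/3)) - 320 = (74/113 - 1/(-7211/3)) - 320 = (74/113 - 1*(-3/7211)) - 320 = (74/113 + 3/7211) - 320 = 533953/814843 - 320 = -260215807/814843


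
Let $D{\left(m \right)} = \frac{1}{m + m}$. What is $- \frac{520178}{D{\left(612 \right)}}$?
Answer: $-636697872$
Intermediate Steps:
$D{\left(m \right)} = \frac{1}{2 m}$
$- \frac{520178}{D{\left(612 \right)}} = - \frac{520178}{\frac{1}{2} \cdot \frac{1}{612}} = - 520178 \frac{1}{\frac{1}{1224}} = \left(-520178\right) 1224 = -636697872$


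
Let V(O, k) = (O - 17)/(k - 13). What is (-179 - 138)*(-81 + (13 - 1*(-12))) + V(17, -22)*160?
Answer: 17752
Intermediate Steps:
V(O, k) = (-17 + O)/(-13 + k)
(-179 - 138)*(-81 + (13 - 1*(-12))) + V(17, -22)*160 = (-179 - 138)*(-81 + (13 - 1*(-12))) + ((-17 + 17)/(-13 - 22))*160 = -317*(-81 + (13 + 12)) + (0/(-35))*160 = -317*(-81 + 25) - 1/35*0*160 = -317*(-56) + 0*160 = 17752 + 0 = 17752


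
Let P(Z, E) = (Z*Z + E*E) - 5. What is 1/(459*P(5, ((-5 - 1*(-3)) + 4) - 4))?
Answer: 1/11016 ≈ 9.0777e-5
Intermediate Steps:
P(Z, E) = -5 + E**2 + Z**2 (P(Z, E) = (Z**2 + E**2) - 5 = (E**2 + Z**2) - 5 = -5 + E**2 + Z**2)
1/(459*P(5, ((-5 - 1*(-3)) + 4) - 4)) = 1/(459*(-5 + (((-5 - 1*(-3)) + 4) - 4)**2 + 5**2)) = 1/(459*(-5 + (((-5 + 3) + 4) - 4)**2 + 25)) = 1/(459*(-5 + ((-2 + 4) - 4)**2 + 25)) = 1/(459*(-5 + (2 - 4)**2 + 25)) = 1/(459*(-5 + (-2)**2 + 25)) = 1/(459*(-5 + 4 + 25)) = 1/(459*24) = 1/11016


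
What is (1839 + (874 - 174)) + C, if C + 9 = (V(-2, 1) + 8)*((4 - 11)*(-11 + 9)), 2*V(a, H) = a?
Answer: 2628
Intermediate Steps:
V(a, H) = a/2
C = 89 (C = -9 + ((1/2)*(-2) + 8)*((4 - 11)*(-11 + 9)) = -9 + (-1 + 8)*(-7*(-2)) = -9 + 7*14 = -9 + 98 = 89)
(1839 + (874 - 174)) + C = (1839 + (874 - 174)) + 89 = (1839 + 700) + 89 = 2539 + 89 = 2628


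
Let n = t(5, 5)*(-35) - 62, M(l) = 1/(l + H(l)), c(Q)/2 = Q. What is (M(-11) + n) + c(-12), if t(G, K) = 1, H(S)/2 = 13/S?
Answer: -17798/147 ≈ -121.07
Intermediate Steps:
H(S) = 26/S (H(S) = 2*(13/S) = 26/S)
c(Q) = 2*Q
M(l) = 1/(l + 26/l)
n = -97 (n = 1*(-35) - 62 = -35 - 62 = -97)
(M(-11) + n) + c(-12) = (-11/(26 + (-11)**2) - 97) + 2*(-12) = (-11/(26 + 121) - 97) - 24 = (-11/147 - 97) - 24 = -14270/147 - 24 = -17798/147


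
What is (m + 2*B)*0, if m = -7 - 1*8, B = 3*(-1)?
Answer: 0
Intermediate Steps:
B = -3
m = -15 (m = -7 - 8 = -15)
(m + 2*B)*0 = (-15 + 2*(-3))*0 = (-15 - 6)*0 = -21*0 = 0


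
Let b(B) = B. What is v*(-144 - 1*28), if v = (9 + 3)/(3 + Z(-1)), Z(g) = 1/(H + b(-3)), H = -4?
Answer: -3612/5 ≈ -722.40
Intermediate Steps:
Z(g) = -⅐ (Z(g) = 1/(-4 - 3) = 1/(-7) = -⅐)
v = 21/5 (v = (9 + 3)/(3 - ⅐) = 12/(20/7) = 12*(7/20) = 21/5 ≈ 4.2000)
v*(-144 - 1*28) = 21*(-144 - 1*28)/5 = 21*(-144 - 28)/5 = (21/5)*(-172) = -3612/5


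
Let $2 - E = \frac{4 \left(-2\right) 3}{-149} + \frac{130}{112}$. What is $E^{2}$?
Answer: $\frac{32024281}{69622336} \approx 0.45997$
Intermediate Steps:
$E = \frac{5659}{8344}$ ($E = 2 - \left(\frac{4 \left(-2\right) 3}{-149} + \frac{130}{112}\right) = 2 - \left(\left(-8\right) 3 \left(- \frac{1}{149}\right) + 130 \cdot \frac{1}{112}\right) = 2 - \left(\left(-24\right) \left(- \frac{1}{149}\right) + \frac{65}{56}\right) = 2 - \left(\frac{24}{149} + \frac{65}{56}\right) = 2 - \frac{11029}{8344} = \frac{5659}{8344} \approx 0.67821$)
$E^{2} = \left(\frac{5659}{8344}\right)^{2} = \frac{32024281}{69622336}$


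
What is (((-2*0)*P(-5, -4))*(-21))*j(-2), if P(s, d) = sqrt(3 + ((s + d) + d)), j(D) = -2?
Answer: 0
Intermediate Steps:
P(s, d) = sqrt(3 + s + 2*d) (P(s, d) = sqrt(3 + ((d + s) + d)) = sqrt(3 + (s + 2*d)) = sqrt(3 + s + 2*d))
(((-2*0)*P(-5, -4))*(-21))*j(-2) = (((-2*0)*sqrt(3 - 5 + 2*(-4)))*(-21))*(-2) = ((0*sqrt(3 - 5 - 8))*(-21))*(-2) = ((0*sqrt(-10))*(-21))*(-2) = ((0*(I*sqrt(10)))*(-21))*(-2) = (0*(-21))*(-2) = 0*(-2) = 0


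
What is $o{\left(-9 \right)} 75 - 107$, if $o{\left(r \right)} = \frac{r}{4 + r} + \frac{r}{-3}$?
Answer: $253$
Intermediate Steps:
$o{\left(r \right)} = - \frac{r}{3} + \frac{r}{4 + r}$ ($o{\left(r \right)} = \frac{r}{4 + r} + r \left(- \frac{1}{3}\right) = \frac{r}{4 + r} - \frac{r}{3} = - \frac{r}{3} + \frac{r}{4 + r}$)
$o{\left(-9 \right)} 75 - 107 = \left(-1\right) \left(-9\right) \frac{1}{12 + 3 \left(-9\right)} \left(1 - 9\right) 75 - 107 = \left(-1\right) \left(-9\right) \frac{1}{12 - 27} \left(-8\right) 75 - 107 = \left(-1\right) \left(-9\right) \frac{1}{-15} \left(-8\right) 75 - 107 = \left(-1\right) \left(-9\right) \left(- \frac{1}{15}\right) \left(-8\right) 75 - 107 = \frac{24}{5} \cdot 75 - 107 = 360 - 107 = 253$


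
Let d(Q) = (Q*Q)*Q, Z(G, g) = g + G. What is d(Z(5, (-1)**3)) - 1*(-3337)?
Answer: 3401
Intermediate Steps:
Z(G, g) = G + g
d(Q) = Q**3 (d(Q) = Q**2*Q = Q**3)
d(Z(5, (-1)**3)) - 1*(-3337) = (5 + (-1)**3)**3 - 1*(-3337) = (5 - 1)**3 + 3337 = 4**3 + 3337 = 64 + 3337 = 3401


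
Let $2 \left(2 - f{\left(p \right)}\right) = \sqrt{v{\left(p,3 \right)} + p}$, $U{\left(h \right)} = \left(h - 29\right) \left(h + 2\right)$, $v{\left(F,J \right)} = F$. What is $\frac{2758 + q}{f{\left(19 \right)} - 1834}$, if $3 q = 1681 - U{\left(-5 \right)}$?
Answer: $- \frac{36101392}{20137287} + \frac{9853 \sqrt{38}}{20137287} \approx -1.7897$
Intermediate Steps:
$U{\left(h \right)} = \left(-29 + h\right) \left(2 + h\right)$
$f{\left(p \right)} = 2 - \frac{\sqrt{2} \sqrt{p}}{2}$ ($f{\left(p \right)} = 2 - \frac{\sqrt{p + p}}{2} = 2 - \frac{\sqrt{2 p}}{2} = 2 - \frac{\sqrt{2} \sqrt{p}}{2}$)
$q = \frac{1579}{3}$ ($q = \frac{1681 - \left(-58 + \left(-5\right)^{2} - -135\right)}{3} = \frac{1681 - \left(-58 + 25 + 135\right)}{3} = \frac{1681 - 102}{3} = \frac{1}{3} \cdot 1579 = \frac{1579}{3} \approx 526.33$)
$\frac{2758 + q}{f{\left(19 \right)} - 1834} = \frac{2758 + \frac{1579}{3}}{\left(2 - \frac{\sqrt{2} \sqrt{19}}{2}\right) - 1834} = \frac{9853}{3 \left(\left(2 - \frac{\sqrt{38}}{2}\right) - 1834\right)} = \frac{9853}{3 \left(-1832 - \frac{\sqrt{38}}{2}\right)}$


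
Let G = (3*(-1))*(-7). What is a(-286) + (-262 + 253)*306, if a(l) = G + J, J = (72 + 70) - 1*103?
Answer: -2694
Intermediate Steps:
J = 39 (J = 142 - 103 = 39)
G = 21 (G = -3*(-7) = 21)
a(l) = 60 (a(l) = 21 + 39 = 60)
a(-286) + (-262 + 253)*306 = 60 + (-262 + 253)*306 = 60 - 9*306 = 60 - 2754 = -2694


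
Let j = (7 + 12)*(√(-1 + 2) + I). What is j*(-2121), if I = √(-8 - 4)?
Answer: -40299 - 80598*I*√3 ≈ -40299.0 - 1.396e+5*I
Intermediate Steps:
I = 2*I*√3 (I = √(-12) = 2*I*√3 ≈ 3.4641*I)
j = 19 + 38*I*√3 (j = (7 + 12)*(√(-1 + 2) + 2*I*√3) = 19*(√1 + 2*I*√3) = 19*(1 + 2*I*√3) = 19 + 38*I*√3 ≈ 19.0 + 65.818*I)
j*(-2121) = (19 + 38*I*√3)*(-2121) = -40299 - 80598*I*√3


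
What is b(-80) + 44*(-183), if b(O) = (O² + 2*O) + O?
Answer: -1892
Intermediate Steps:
b(O) = O² + 3*O
b(-80) + 44*(-183) = -80*(3 - 80) + 44*(-183) = -80*(-77) - 8052 = 6160 - 8052 = -1892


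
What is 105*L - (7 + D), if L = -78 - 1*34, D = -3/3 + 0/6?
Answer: -11766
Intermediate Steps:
D = -1 (D = -3*⅓ + 0*(⅙) = -1 + 0 = -1)
L = -112 (L = -78 - 34 = -112)
105*L - (7 + D) = 105*(-112) - (7 - 1) = -11760 - 1*6 = -11760 - 6 = -11766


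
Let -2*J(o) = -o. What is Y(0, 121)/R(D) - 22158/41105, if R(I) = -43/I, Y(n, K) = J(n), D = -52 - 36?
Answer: -22158/41105 ≈ -0.53906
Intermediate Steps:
D = -88
J(o) = o/2 (J(o) = -(-1)*o/2 = o/2)
Y(n, K) = n/2
Y(0, 121)/R(D) - 22158/41105 = ((½)*0)/((-43/(-88))) - 22158/41105 = 0/((-43*(-1/88))) - 22158*1/41105 = 0/(43/88) - 22158/41105 = 0*(88/43) - 22158/41105 = 0 - 22158/41105 = -22158/41105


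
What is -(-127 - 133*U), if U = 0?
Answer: 127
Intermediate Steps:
-(-127 - 133*U) = -(-127 - 133*0) = -(-127 + 0) = -1*(-127) = 127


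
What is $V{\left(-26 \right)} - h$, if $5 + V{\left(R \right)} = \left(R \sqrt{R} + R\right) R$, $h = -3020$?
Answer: $3691 + 676 i \sqrt{26} \approx 3691.0 + 3446.9 i$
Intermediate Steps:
$V{\left(R \right)} = -5 + R \left(R + R^{\frac{3}{2}}\right)$ ($V{\left(R \right)} = -5 + \left(R \sqrt{R} + R\right) R = -5 + \left(R^{\frac{3}{2}} + R\right) R = -5 + \left(R + R^{\frac{3}{2}}\right) R = -5 + R \left(R + R^{\frac{3}{2}}\right)$)
$V{\left(-26 \right)} - h = \left(-5 + \left(-26\right)^{2} + \left(-26\right)^{\frac{5}{2}}\right) - -3020 = \left(-5 + 676 + 676 i \sqrt{26}\right) + 3020 = \left(671 + 676 i \sqrt{26}\right) + 3020 = 3691 + 676 i \sqrt{26}$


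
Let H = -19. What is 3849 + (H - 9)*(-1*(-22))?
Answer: 3233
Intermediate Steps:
3849 + (H - 9)*(-1*(-22)) = 3849 + (-19 - 9)*(-1*(-22)) = 3849 - 28*22 = 3849 - 616 = 3233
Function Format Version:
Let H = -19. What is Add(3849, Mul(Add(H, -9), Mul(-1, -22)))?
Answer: 3233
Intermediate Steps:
Add(3849, Mul(Add(H, -9), Mul(-1, -22))) = Add(3849, Mul(Add(-19, -9), Mul(-1, -22))) = Add(3849, Mul(-28, 22)) = Add(3849, -616) = 3233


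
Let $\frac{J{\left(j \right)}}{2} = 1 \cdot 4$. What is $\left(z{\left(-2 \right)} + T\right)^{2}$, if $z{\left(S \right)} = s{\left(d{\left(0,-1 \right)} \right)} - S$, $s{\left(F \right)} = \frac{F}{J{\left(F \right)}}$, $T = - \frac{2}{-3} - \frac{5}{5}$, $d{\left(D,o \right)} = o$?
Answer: $\frac{1369}{576} \approx 2.3767$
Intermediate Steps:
$J{\left(j \right)} = 8$ ($J{\left(j \right)} = 2 \cdot 1 \cdot 4 = 2 \cdot 4 = 8$)
$T = - \frac{1}{3}$ ($T = \left(-2\right) \left(- \frac{1}{3}\right) - 1 = \frac{2}{3} - 1 = - \frac{1}{3} \approx -0.33333$)
$s{\left(F \right)} = \frac{F}{8}$
$z{\left(S \right)} = - \frac{1}{8} - S$ ($z{\left(S \right)} = \frac{1}{8} \left(-1\right) - S = - \frac{1}{8} - S$)
$\left(z{\left(-2 \right)} + T\right)^{2} = \left(\left(- \frac{1}{8} - -2\right) - \frac{1}{3}\right)^{2} = \left(\left(- \frac{1}{8} + 2\right) - \frac{1}{3}\right)^{2} = \left(\frac{15}{8} - \frac{1}{3}\right)^{2} = \left(\frac{37}{24}\right)^{2} = \frac{1369}{576}$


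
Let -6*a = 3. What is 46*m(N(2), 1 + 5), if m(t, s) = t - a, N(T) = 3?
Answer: 161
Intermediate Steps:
a = -1/2 (a = -1/6*3 = -1/2 ≈ -0.50000)
m(t, s) = 1/2 + t (m(t, s) = t - 1*(-1/2) = t + 1/2 = 1/2 + t)
46*m(N(2), 1 + 5) = 46*(1/2 + 3) = 46*(7/2) = 161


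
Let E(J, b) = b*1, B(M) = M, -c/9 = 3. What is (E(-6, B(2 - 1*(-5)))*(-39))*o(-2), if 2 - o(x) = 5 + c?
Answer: -6552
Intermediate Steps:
c = -27 (c = -9*3 = -27)
o(x) = 24 (o(x) = 2 - (5 - 27) = 2 - 1*(-22) = 2 + 22 = 24)
E(J, b) = b
(E(-6, B(2 - 1*(-5)))*(-39))*o(-2) = ((2 - 1*(-5))*(-39))*24 = ((2 + 5)*(-39))*24 = (7*(-39))*24 = -273*24 = -6552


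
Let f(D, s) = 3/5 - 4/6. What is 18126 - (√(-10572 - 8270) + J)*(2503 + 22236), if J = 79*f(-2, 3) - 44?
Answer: 18554011/15 - 24739*I*√18842 ≈ 1.2369e+6 - 3.3958e+6*I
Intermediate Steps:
f(D, s) = -1/15 (f(D, s) = 3*(⅕) - 4*⅙ = ⅗ - ⅔ = -1/15)
J = -739/15 (J = 79*(-1/15) - 44 = -79/15 - 44 = -739/15 ≈ -49.267)
18126 - (√(-10572 - 8270) + J)*(2503 + 22236) = 18126 - (√(-10572 - 8270) - 739/15)*(2503 + 22236) = 18126 - (√(-18842) - 739/15)*24739 = 18126 - (I*√18842 - 739/15)*24739 = 18126 - (-739/15 + I*√18842)*24739 = 18126 - (-18282121/15 + 24739*I*√18842) = 18126 + (18282121/15 - 24739*I*√18842) = 18554011/15 - 24739*I*√18842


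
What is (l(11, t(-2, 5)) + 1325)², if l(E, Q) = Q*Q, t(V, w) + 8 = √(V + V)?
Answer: 1917201 - 88640*I ≈ 1.9172e+6 - 88640.0*I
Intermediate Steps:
t(V, w) = -8 + √2*√V (t(V, w) = -8 + √(V + V) = -8 + √(2*V) = -8 + √2*√V)
l(E, Q) = Q²
(l(11, t(-2, 5)) + 1325)² = ((-8 + √2*√(-2))² + 1325)² = ((-8 + √2*(I*√2))² + 1325)² = ((-8 + 2*I)² + 1325)² = (1325 + (-8 + 2*I)²)²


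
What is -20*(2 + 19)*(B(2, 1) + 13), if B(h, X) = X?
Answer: -5880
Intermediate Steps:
-20*(2 + 19)*(B(2, 1) + 13) = -20*(2 + 19)*(1 + 13) = -420*14 = -20*294 = -5880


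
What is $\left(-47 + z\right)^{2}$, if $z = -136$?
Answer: $33489$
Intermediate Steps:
$\left(-47 + z\right)^{2} = \left(-47 - 136\right)^{2} = \left(-183\right)^{2} = 33489$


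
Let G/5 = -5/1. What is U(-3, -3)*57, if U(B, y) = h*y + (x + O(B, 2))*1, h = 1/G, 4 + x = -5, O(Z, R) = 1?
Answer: -11229/25 ≈ -449.16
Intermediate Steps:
G = -25 (G = 5*(-5/1) = 5*(-5*1) = 5*(-5) = -25)
x = -9 (x = -4 - 5 = -9)
h = -1/25 (h = 1/(-25) = -1/25 ≈ -0.040000)
U(B, y) = -8 - y/25 (U(B, y) = -y/25 + (-9 + 1)*1 = -y/25 - 8*1 = -y/25 - 8 = -8 - y/25)
U(-3, -3)*57 = (-8 - 1/25*(-3))*57 = (-8 + 3/25)*57 = -197/25*57 = -11229/25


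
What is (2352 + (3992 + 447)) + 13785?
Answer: 20576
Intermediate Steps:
(2352 + (3992 + 447)) + 13785 = (2352 + 4439) + 13785 = 6791 + 13785 = 20576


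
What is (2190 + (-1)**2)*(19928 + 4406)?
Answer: 53315794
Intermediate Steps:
(2190 + (-1)**2)*(19928 + 4406) = (2190 + 1)*24334 = 2191*24334 = 53315794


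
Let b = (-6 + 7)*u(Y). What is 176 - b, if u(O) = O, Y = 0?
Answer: 176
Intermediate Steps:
b = 0 (b = (-6 + 7)*0 = 1*0 = 0)
176 - b = 176 - 1*0 = 176 + 0 = 176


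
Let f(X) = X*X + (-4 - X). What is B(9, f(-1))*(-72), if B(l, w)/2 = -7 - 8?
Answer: 2160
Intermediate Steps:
f(X) = -4 + X² - X (f(X) = X² + (-4 - X) = -4 + X² - X)
B(l, w) = -30 (B(l, w) = 2*(-7 - 8) = 2*(-15) = -30)
B(9, f(-1))*(-72) = -30*(-72) = 2160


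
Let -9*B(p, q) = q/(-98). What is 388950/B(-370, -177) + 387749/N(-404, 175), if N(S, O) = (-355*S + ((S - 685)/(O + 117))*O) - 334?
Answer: -4755925293508328/2453841683 ≈ -1.9382e+6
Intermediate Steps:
B(p, q) = q/882 (B(p, q) = -q/(9*(-98)) = -q*(-1)/(9*98) = -(-1)*q/882 = q/882)
N(S, O) = -334 - 355*S + O*(-685 + S)/(117 + O) (N(S, O) = (-355*S + ((-685 + S)/(117 + O))*O) - 334 = (-355*S + O*(-685 + S)/(117 + O)) - 334 = -334 - 355*S + O*(-685 + S)/(117 + O))
388950/B(-370, -177) + 387749/N(-404, 175) = 388950/(((1/882)*(-177))) + 387749/(((-39078 - 41535*(-404) - 1019*175 - 354*175*(-404))/(117 + 175))) = 388950/(-59/294) + 387749/(((-39078 + 16780140 - 178325 + 25027800)/292)) = 388950*(-294/59) + 387749/(((1/292)*41590537)) = -114351300/59 + 387749/(41590537/292) = -114351300/59 + 387749*(292/41590537) = -114351300/59 + 113222708/41590537 = -4755925293508328/2453841683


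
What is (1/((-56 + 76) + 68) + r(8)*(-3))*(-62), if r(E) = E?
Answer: 65441/44 ≈ 1487.3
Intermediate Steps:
(1/((-56 + 76) + 68) + r(8)*(-3))*(-62) = (1/((-56 + 76) + 68) + 8*(-3))*(-62) = (1/(20 + 68) - 24)*(-62) = (1/88 - 24)*(-62) = -2111/88*(-62) = 65441/44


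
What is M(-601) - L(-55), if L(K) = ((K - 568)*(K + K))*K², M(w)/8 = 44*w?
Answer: -207514802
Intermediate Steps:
M(w) = 352*w (M(w) = 8*(44*w) = 352*w)
L(K) = 2*K³*(-568 + K) (L(K) = ((-568 + K)*(2*K))*K² = (2*K*(-568 + K))*K² = 2*K³*(-568 + K))
M(-601) - L(-55) = 352*(-601) - 2*(-55)³*(-568 - 55) = -211552 - 2*(-166375)*(-623) = -211552 - 1*207303250 = -211552 - 207303250 = -207514802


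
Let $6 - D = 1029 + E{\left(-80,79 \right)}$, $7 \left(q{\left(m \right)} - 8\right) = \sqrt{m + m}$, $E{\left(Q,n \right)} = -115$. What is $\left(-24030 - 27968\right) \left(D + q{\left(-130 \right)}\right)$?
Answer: $46798200 - \frac{103996 i \sqrt{65}}{7} \approx 4.6798 \cdot 10^{7} - 1.1978 \cdot 10^{5} i$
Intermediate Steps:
$q{\left(m \right)} = 8 + \frac{\sqrt{2} \sqrt{m}}{7}$ ($q{\left(m \right)} = 8 + \frac{\sqrt{m + m}}{7} = 8 + \frac{\sqrt{2 m}}{7} = 8 + \frac{\sqrt{2} \sqrt{m}}{7}$)
$D = -908$ ($D = 6 - \left(1029 - 115\right) = 6 - 914 = -908$)
$\left(-24030 - 27968\right) \left(D + q{\left(-130 \right)}\right) = \left(-24030 - 27968\right) \left(-908 + \left(8 + \frac{\sqrt{2} \sqrt{-130}}{7}\right)\right) = - 51998 \left(-908 + \left(8 + \frac{\sqrt{2} i \sqrt{130}}{7}\right)\right) = - 51998 \left(-908 + \left(8 + \frac{2 i \sqrt{65}}{7}\right)\right) = - 51998 \left(-900 + \frac{2 i \sqrt{65}}{7}\right) = 46798200 - \frac{103996 i \sqrt{65}}{7}$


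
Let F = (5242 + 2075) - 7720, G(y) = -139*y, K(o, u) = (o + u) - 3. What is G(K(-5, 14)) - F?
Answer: -431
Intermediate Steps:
K(o, u) = -3 + o + u
F = -403 (F = 7317 - 7720 = -403)
G(K(-5, 14)) - F = -139*(-3 - 5 + 14) - 1*(-403) = -139*6 + 403 = -834 + 403 = -431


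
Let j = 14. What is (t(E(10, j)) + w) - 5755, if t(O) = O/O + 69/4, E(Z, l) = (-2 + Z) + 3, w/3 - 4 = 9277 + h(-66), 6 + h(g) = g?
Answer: 87561/4 ≈ 21890.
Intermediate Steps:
h(g) = -6 + g
w = 27627 (w = 12 + 3*(9277 + (-6 - 66)) = 12 + 3*(9277 - 72) = 12 + 3*9205 = 12 + 27615 = 27627)
E(Z, l) = 1 + Z
t(O) = 73/4 (t(O) = 1 + 69*(¼) = 1 + 69/4 = 73/4)
(t(E(10, j)) + w) - 5755 = (73/4 + 27627) - 5755 = 110581/4 - 5755 = 87561/4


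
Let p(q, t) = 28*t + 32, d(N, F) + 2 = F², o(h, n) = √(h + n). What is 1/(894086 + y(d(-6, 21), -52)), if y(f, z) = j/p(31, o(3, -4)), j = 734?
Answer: 404132744/361334678759665 + 5138*I/361334678759665 ≈ 1.1184e-6 + 1.422e-11*I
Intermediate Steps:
d(N, F) = -2 + F²
p(q, t) = 32 + 28*t
y(f, z) = 367*(32 - 28*I)/904 (y(f, z) = 734/(32 + 28*√(3 - 4)) = 734/(32 + 28*√(-1)) = 734/(32 + 28*I) = 734*((32 - 28*I)/1808) = 367*(32 - 28*I)/904)
1/(894086 + y(d(-6, 21), -52)) = 1/(894086 + (1468/113 - 2569*I/226)) = 1/(101033186/113 - 2569*I/226) = 452*(101033186/113 + 2569*I/226)/361334678759665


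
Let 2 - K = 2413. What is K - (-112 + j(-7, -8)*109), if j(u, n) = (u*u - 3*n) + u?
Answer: -9493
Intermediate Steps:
j(u, n) = u + u² - 3*n (j(u, n) = (u² - 3*n) + u = u + u² - 3*n)
K = -2411 (K = 2 - 1*2413 = 2 - 2413 = -2411)
K - (-112 + j(-7, -8)*109) = -2411 - (-112 + (-7 + (-7)² - 3*(-8))*109) = -2411 - (-112 + (-7 + 49 + 24)*109) = -2411 - (-112 + 66*109) = -2411 - (-112 + 7194) = -2411 - 1*7082 = -2411 - 7082 = -9493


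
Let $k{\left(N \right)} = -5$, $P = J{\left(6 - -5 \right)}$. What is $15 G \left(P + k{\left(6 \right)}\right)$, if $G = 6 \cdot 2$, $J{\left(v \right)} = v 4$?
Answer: $7020$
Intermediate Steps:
$J{\left(v \right)} = 4 v$
$P = 44$ ($P = 4 \left(6 - -5\right) = 4 \left(6 + 5\right) = 4 \cdot 11 = 44$)
$G = 12$
$15 G \left(P + k{\left(6 \right)}\right) = 15 \cdot 12 \left(44 - 5\right) = 180 \cdot 39 = 7020$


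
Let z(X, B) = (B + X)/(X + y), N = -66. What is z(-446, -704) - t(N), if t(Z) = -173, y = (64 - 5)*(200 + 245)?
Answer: 4463807/25809 ≈ 172.96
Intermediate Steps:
y = 26255 (y = 59*445 = 26255)
z(X, B) = (B + X)/(26255 + X) (z(X, B) = (B + X)/(X + 26255) = (B + X)/(26255 + X))
z(-446, -704) - t(N) = (-704 - 446)/(26255 - 446) - 1*(-173) = -1150/25809 + 173 = 4463807/25809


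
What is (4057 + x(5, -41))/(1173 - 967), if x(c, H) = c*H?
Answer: 1926/103 ≈ 18.699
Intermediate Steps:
x(c, H) = H*c
(4057 + x(5, -41))/(1173 - 967) = (4057 - 41*5)/(1173 - 967) = (4057 - 205)/206 = 3852*(1/206) = 1926/103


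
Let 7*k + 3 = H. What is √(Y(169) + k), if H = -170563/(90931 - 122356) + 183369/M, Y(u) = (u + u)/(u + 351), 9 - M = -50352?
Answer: √67544589170428053/211012590 ≈ 1.2316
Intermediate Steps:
M = 50361 (M = 9 - 1*(-50352) = 9 + 50352 = 50361)
Y(u) = 2*u/(351 + u) (Y(u) = (2*u)/(351 + u) = 2*u/(351 + u))
H = 4784031356/527531475 (H = -170563/(90931 - 122356) + 183369/50361 = -170563/(-31425) + 183369*(1/50361) = -170563*(-1/31425) + 61123/16787 = 170563/31425 + 61123/16787 = 4784031356/527531475 ≈ 9.0687)
k = 457348133/527531475 (k = -3/7 + (⅐)*(4784031356/527531475) = -3/7 + 4784031356/3692720325 = 457348133/527531475 ≈ 0.86696)
√(Y(169) + k) = √(2*169/(351 + 169) + 457348133/527531475) = √(2*169/520 + 457348133/527531475) = √(2*169*(1/520) + 457348133/527531475) = √(13/20 + 457348133/527531475) = √(3200974367/2110125900) = √67544589170428053/211012590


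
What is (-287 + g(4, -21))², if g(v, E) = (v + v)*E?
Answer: 207025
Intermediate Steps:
g(v, E) = 2*E*v (g(v, E) = (2*v)*E = 2*E*v)
(-287 + g(4, -21))² = (-287 + 2*(-21)*4)² = (-287 - 168)² = (-455)² = 207025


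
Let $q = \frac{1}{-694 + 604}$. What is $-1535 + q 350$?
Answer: $- \frac{13850}{9} \approx -1538.9$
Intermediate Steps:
$q = - \frac{1}{90}$ ($q = \frac{1}{-90} = - \frac{1}{90} \approx -0.011111$)
$-1535 + q 350 = -1535 - \frac{35}{9} = - \frac{13850}{9}$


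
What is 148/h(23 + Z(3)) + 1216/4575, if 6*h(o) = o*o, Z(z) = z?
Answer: 1221154/773175 ≈ 1.5794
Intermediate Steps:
h(o) = o²/6 (h(o) = (o*o)/6 = o²/6)
148/h(23 + Z(3)) + 1216/4575 = 148/(((23 + 3)²/6)) + 1216/4575 = 148/(((⅙)*26²)) + 1216*(1/4575) = 148/(((⅙)*676)) + 1216/4575 = 148/(338/3) + 1216/4575 = 148*(3/338) + 1216/4575 = 222/169 + 1216/4575 = 1221154/773175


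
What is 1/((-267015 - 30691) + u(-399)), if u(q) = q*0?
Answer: -1/297706 ≈ -3.3590e-6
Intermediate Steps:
u(q) = 0
1/((-267015 - 30691) + u(-399)) = 1/((-267015 - 30691) + 0) = 1/(-297706 + 0) = 1/(-297706) = -1/297706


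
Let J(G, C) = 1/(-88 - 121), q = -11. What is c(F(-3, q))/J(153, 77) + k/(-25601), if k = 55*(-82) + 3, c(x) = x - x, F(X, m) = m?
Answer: 4507/25601 ≈ 0.17605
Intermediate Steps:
c(x) = 0
k = -4507 (k = -4510 + 3 = -4507)
J(G, C) = -1/209 (J(G, C) = 1/(-209) = -1/209)
c(F(-3, q))/J(153, 77) + k/(-25601) = 0/(-1/209) - 4507/(-25601) = 0*(-209) - 4507*(-1/25601) = 0 + 4507/25601 = 4507/25601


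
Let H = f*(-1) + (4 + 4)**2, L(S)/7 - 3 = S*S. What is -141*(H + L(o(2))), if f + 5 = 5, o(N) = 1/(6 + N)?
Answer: -768027/64 ≈ -12000.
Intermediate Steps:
f = 0 (f = -5 + 5 = 0)
L(S) = 21 + 7*S**2 (L(S) = 21 + 7*(S*S) = 21 + 7*S**2)
H = 64 (H = 0*(-1) + (4 + 4)**2 = 0 + 8**2 = 0 + 64 = 64)
-141*(H + L(o(2))) = -141*(64 + (21 + 7*(1/(6 + 2))**2)) = -141*(64 + (21 + 7*(1/8)**2)) = -141*(64 + (21 + 7*(1/64))) = -141*(64 + (21 + 7/64)) = -141*(64 + 1351/64) = -141*5447/64 = -768027/64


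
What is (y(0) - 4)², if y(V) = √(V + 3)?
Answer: (4 - √3)² ≈ 5.1436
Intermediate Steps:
y(V) = √(3 + V)
(y(0) - 4)² = (√(3 + 0) - 4)² = (√3 - 4)² = (-4 + √3)²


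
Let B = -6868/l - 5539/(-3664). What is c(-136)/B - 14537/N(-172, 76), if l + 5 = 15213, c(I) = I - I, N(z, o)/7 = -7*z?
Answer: -14537/8428 ≈ -1.7248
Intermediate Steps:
N(z, o) = -49*z (N(z, o) = 7*(-7*z) = -49*z)
c(I) = 0
l = 15208 (l = -5 + 15213 = 15208)
B = 7384095/6965264 (B = -6868/15208 - 5539/(-3664) = -6868*1/15208 - 5539*(-1/3664) = -1717/3802 + 5539/3664 = 7384095/6965264 ≈ 1.0601)
c(-136)/B - 14537/N(-172, 76) = 0/(7384095/6965264) - 14537/((-49*(-172))) = 0*(6965264/7384095) - 14537/8428 = 0 - 14537*1/8428 = 0 - 14537/8428 = -14537/8428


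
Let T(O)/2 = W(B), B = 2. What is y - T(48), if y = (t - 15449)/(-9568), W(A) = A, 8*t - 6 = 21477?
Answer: -204067/76544 ≈ -2.6660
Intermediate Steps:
t = 21483/8 (t = ¾ + (⅛)*21477 = ¾ + 21477/8 = 21483/8 ≈ 2685.4)
T(O) = 4 (T(O) = 2*2 = 4)
y = 102109/76544 (y = (21483/8 - 15449)/(-9568) = -102109/8*(-1/9568) = 102109/76544 ≈ 1.3340)
y - T(48) = 102109/76544 - 1*4 = 102109/76544 - 4 = -204067/76544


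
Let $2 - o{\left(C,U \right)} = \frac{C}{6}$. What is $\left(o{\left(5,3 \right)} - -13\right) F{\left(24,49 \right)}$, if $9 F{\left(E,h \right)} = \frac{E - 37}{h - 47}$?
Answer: $- \frac{1105}{108} \approx -10.231$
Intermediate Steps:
$F{\left(E,h \right)} = \frac{-37 + E}{9 \left(-47 + h\right)}$ ($F{\left(E,h \right)} = \frac{\left(E - 37\right) \frac{1}{h - 47}}{9} = \frac{\left(-37 + E\right) \frac{1}{-47 + h}}{9} = \frac{\frac{1}{-47 + h} \left(-37 + E\right)}{9} = \frac{-37 + E}{9 \left(-47 + h\right)}$)
$o{\left(C,U \right)} = 2 - \frac{C}{6}$
$\left(o{\left(5,3 \right)} - -13\right) F{\left(24,49 \right)} = \left(\left(2 - \frac{5}{6}\right) - -13\right) \frac{-37 + 24}{9 \left(-47 + 49\right)} = \left(\left(2 - \frac{5}{6}\right) + 13\right) \frac{1}{9} \cdot \frac{1}{2} \left(-13\right) = \left(\frac{7}{6} + 13\right) \frac{1}{9} \cdot \frac{1}{2} \left(-13\right) = \frac{85}{6} \left(- \frac{13}{18}\right) = - \frac{1105}{108}$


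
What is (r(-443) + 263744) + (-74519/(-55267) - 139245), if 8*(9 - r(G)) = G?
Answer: 55074548521/442136 ≈ 1.2456e+5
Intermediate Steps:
r(G) = 9 - G/8
(r(-443) + 263744) + (-74519/(-55267) - 139245) = ((9 - ⅛*(-443)) + 263744) + (-74519/(-55267) - 139245) = ((9 + 443/8) + 263744) + (-74519*(-1/55267) - 139245) = (515/8 + 263744) + (74519/55267 - 139245) = 2110467/8 - 7695578896/55267 = 55074548521/442136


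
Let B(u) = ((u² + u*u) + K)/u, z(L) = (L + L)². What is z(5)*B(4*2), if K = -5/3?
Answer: 9475/6 ≈ 1579.2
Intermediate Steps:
K = -5/3 (K = -5*⅓ = -5/3 ≈ -1.6667)
z(L) = 4*L² (z(L) = (2*L)² = 4*L²)
B(u) = (-5/3 + 2*u²)/u (B(u) = ((u² + u*u) - 5/3)/u = ((u² + u²) - 5/3)/u = (2*u² - 5/3)/u = (-5/3 + 2*u²)/u)
z(5)*B(4*2) = (4*5²)*(2*(4*2) - 5/(3*(4*2))) = (4*25)*(2*8 - 5/3/8) = 100*(16 - 5/3*⅛) = 100*(16 - 5/24) = 100*(379/24) = 9475/6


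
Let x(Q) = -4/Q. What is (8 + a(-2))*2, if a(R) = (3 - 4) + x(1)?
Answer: 6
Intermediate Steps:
a(R) = -5 (a(R) = (3 - 4) - 4/1 = -1 - 4*1 = -1 - 4 = -5)
(8 + a(-2))*2 = (8 - 5)*2 = 3*2 = 6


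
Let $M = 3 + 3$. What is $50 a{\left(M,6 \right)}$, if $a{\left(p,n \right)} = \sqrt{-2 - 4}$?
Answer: $50 i \sqrt{6} \approx 122.47 i$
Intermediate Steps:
$M = 6$
$a{\left(p,n \right)} = i \sqrt{6}$ ($a{\left(p,n \right)} = \sqrt{-6} = i \sqrt{6}$)
$50 a{\left(M,6 \right)} = 50 i \sqrt{6}$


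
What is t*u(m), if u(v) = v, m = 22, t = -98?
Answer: -2156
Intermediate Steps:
t*u(m) = -98*22 = -2156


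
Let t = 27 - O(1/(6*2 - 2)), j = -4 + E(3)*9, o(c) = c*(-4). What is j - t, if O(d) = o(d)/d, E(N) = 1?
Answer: -26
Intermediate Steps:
o(c) = -4*c
O(d) = -4 (O(d) = (-4*d)/d = -4)
j = 5 (j = -4 + 1*9 = -4 + 9 = 5)
t = 31 (t = 27 - 1*(-4) = 27 + 4 = 31)
j - t = 5 - 1*31 = 5 - 31 = -26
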